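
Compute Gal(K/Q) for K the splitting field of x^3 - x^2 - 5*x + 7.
Gal(K/Q) = S_3 (symmetric group of order 6)

Compute the discriminant of x^3 + (-1)*x^2 + (-5)*x + (7): Δ = -140. Since Δ is not a rational square, the Galois group is not contained in A_3; it must be the full S_3 (irreducibility of the cubic rules out anything smaller).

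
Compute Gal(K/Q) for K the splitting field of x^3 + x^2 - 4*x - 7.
Gal(K/Q) = S_3 (symmetric group of order 6)

Compute the discriminant of x^3 + (1)*x^2 + (-4)*x + (-7): Δ = -519. Since Δ is not a rational square, the Galois group is not contained in A_3; it must be the full S_3 (irreducibility of the cubic rules out anything smaller).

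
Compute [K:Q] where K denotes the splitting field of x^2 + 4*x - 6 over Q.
[K:Q] = 2

The discriminant of x^2 + (4)*x + (-6) is b^2 - 4c = 16 - (-24) = 40. Since 40 is not a perfect square in Q, the polynomial is irreducible over Q. Its two roots generate a degree-2 extension, so [K:Q] = 2.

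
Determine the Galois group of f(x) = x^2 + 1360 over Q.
Gal(K/Q) = Z/2Z (cyclic of order 2)

x^2 + 1360 is irreducible over Q since -1360 is not a rational square. The splitting field Q(sqrt(-1360)) has degree 2 over Q, and its unique nontrivial automorphism is sqrt(-1360) ↦ -sqrt(-1360). Hence Gal(Q(sqrt(-1360))/Q) = Z/2Z.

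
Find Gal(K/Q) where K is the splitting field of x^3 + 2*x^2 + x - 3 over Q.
Gal(K/Q) = S_3 (symmetric group of order 6)

Compute the discriminant of x^3 + (2)*x^2 + (1)*x + (-3): Δ = -255. Since Δ is not a rational square, the Galois group is not contained in A_3; it must be the full S_3 (irreducibility of the cubic rules out anything smaller).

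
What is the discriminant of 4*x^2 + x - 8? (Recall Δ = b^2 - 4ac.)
Δ = 129

For a quadratic a x^2 + b x + c the discriminant is Δ = b^2 - 4ac = (1)^2 - 4*(4)*(-8) = 1 - (-128) = 129.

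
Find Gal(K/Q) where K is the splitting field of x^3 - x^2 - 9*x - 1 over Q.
Gal(K/Q) = S_3 (symmetric group of order 6)

Compute the discriminant of x^3 + (-1)*x^2 + (-9)*x + (-1): Δ = 2804. Since Δ is not a rational square, the Galois group is not contained in A_3; it must be the full S_3 (irreducibility of the cubic rules out anything smaller).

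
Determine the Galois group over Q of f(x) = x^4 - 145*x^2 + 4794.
Gal(K/Q) = V_4 (Klein four-group, Z/2Z × Z/2Z)

f factors as (x^2 - 94)(x^2 - 51), so the splitting field is K = Q(sqrt(94), sqrt(51)). The elements 94, 51, 4794 are all non-squares in Q, so sqrt(94) and sqrt(51) generate independent quadratic extensions. Thus [K:Q] = 4 and Gal(K/Q) is generated by the two order-2 automorphisms sqrt(94) ↦ -sqrt(94) and sqrt(51) ↦ -sqrt(51), giving V_4.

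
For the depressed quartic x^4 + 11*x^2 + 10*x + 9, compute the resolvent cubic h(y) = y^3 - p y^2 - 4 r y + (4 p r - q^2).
h(y) = y^3 - 11*y^2 - 36*y + 296

Identify coefficients: p = 11, q = 10, r = 9.
Plug into h(y) = y^3 - p y^2 - 4 r y + (4 p r - q^2):
  h(y) = y^3 - (11) y^2 - 4*(9) y + (4*(11)*(9) - (10)^2)
       = y^3 + (-11) y^2 + (-36) y + (296).
Simplifying: h(y) = y^3 - 11*y^2 - 36*y + 296.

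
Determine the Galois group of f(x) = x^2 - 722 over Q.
Gal(K/Q) = Z/2Z (cyclic of order 2)

x^2 - 722 is irreducible over Q since 722 is not a rational square. The splitting field Q(sqrt(722)) has degree 2 over Q, and its unique nontrivial automorphism is sqrt(722) ↦ -sqrt(722). Hence Gal(Q(sqrt(722))/Q) = Z/2Z.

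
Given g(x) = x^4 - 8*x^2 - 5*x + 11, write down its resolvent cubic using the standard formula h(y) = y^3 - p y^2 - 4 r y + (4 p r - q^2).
h(y) = y^3 + 8*y^2 - 44*y - 377

Identify coefficients: p = -8, q = -5, r = 11.
Plug into h(y) = y^3 - p y^2 - 4 r y + (4 p r - q^2):
  h(y) = y^3 - (-8) y^2 - 4*(11) y + (4*(-8)*(11) - (-5)^2)
       = y^3 + (8) y^2 + (-44) y + (-377).
Simplifying: h(y) = y^3 + 8*y^2 - 44*y - 377.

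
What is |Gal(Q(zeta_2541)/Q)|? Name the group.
|Gal(Q(zeta_2541)/Q)| = phi(2541) = 1320; group ≅ (Z/2541Z)^* ≅ Z/2Z × Z/6Z × Z/110Z

The n-th cyclotomic polynomial Φ_2541(x) is the minimal polynomial of zeta_2541 over Q and has degree phi(2541) = 1320. So Q(zeta_2541) is a degree-1320 Galois extension with Galois group (Z/2541Z)^*. By CRT, (Z/2541Z)^* ≅ (Z/3Z)^* × (Z/7Z)^* × (Z/121Z)^*. Each prime-power unit group is (Z/3Z)^* ≅ Z/2Z; (Z/7Z)^* ≅ Z/6Z; (Z/121Z)^* ≅ Z/110Z. Hence Gal(Q(zeta_2541)/Q) ≅ Z/2Z × Z/6Z × Z/110Z.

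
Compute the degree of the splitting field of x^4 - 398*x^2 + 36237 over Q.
[K:Q] = 4

f factors as (x^2 - 257)(x^2 - 141); the splitting field is K = Q(sqrt(257), sqrt(141)). Since 257, 141, and 36237 are all non-squares in Q, the three subfields Q(sqrt(257)), Q(sqrt(141)), Q(sqrt(36237)) are distinct degree-2 extensions, so [K:Q] = 4 (Klein four Galois group).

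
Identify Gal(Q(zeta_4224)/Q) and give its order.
|Gal(Q(zeta_4224)/Q)| = phi(4224) = 1280; group ≅ (Z/4224Z)^* ≅ Z/2Z × Z/2Z × Z/10Z × Z/32Z

The n-th cyclotomic polynomial Φ_4224(x) is the minimal polynomial of zeta_4224 over Q and has degree phi(4224) = 1280. So Q(zeta_4224) is a degree-1280 Galois extension with Galois group (Z/4224Z)^*. By CRT, (Z/4224Z)^* ≅ (Z/128Z)^* × (Z/3Z)^* × (Z/11Z)^*. Each prime-power unit group is (Z/128Z)^* ≅ Z/2Z × Z/32Z; (Z/3Z)^* ≅ Z/2Z; (Z/11Z)^* ≅ Z/10Z. Hence Gal(Q(zeta_4224)/Q) ≅ Z/2Z × Z/2Z × Z/10Z × Z/32Z.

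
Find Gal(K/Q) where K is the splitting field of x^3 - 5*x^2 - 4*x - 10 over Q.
Gal(K/Q) = S_3 (symmetric group of order 6)

Compute the discriminant of x^3 + (-5)*x^2 + (-4)*x + (-10): Δ = -10644. Since Δ is not a rational square, the Galois group is not contained in A_3; it must be the full S_3 (irreducibility of the cubic rules out anything smaller).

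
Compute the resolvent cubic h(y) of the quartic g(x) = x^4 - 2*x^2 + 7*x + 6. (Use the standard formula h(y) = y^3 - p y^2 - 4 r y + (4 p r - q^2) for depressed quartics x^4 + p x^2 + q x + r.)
h(y) = y^3 + 2*y^2 - 24*y - 97

Identify coefficients: p = -2, q = 7, r = 6.
Plug into h(y) = y^3 - p y^2 - 4 r y + (4 p r - q^2):
  h(y) = y^3 - (-2) y^2 - 4*(6) y + (4*(-2)*(6) - (7)^2)
       = y^3 + (2) y^2 + (-24) y + (-97).
Simplifying: h(y) = y^3 + 2*y^2 - 24*y - 97.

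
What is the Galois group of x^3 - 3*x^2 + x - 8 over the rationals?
Gal(K/Q) = S_3 (symmetric group of order 6)

Compute the discriminant of x^3 + (-3)*x^2 + (1)*x + (-8): Δ = -2155. Since Δ is not a rational square, the Galois group is not contained in A_3; it must be the full S_3 (irreducibility of the cubic rules out anything smaller).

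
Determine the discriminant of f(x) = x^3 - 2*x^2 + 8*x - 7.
Δ = -1323

For x^3 + a x^2 + b x + c the discriminant is Δ = 18 a b c - 4 a^3 c + a^2 b^2 - 4 b^3 - 27 c^2.
Plug a = -2, b = 8, c = -7:
  18*(-2)*(8)*(-7) - 4*(-2)^3*(-7) + (-2)^2*(8)^2 - 4*(8)^3 - 27*(-7)^2
  = 2016 + (-224) + 256 + (-2048) + (-1323)
  = -1323.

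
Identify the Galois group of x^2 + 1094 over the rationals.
Gal(K/Q) = Z/2Z (cyclic of order 2)

x^2 + 1094 is irreducible over Q since -1094 is not a rational square. The splitting field Q(sqrt(-1094)) has degree 2 over Q, and its unique nontrivial automorphism is sqrt(-1094) ↦ -sqrt(-1094). Hence Gal(Q(sqrt(-1094))/Q) = Z/2Z.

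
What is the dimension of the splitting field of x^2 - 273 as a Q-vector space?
[K:Q] = 2

The polynomial x^2 - 273 is irreducible over Q since 273 is not a perfect square. Its splitting field is Q(sqrt(273)), which has degree 2 over Q.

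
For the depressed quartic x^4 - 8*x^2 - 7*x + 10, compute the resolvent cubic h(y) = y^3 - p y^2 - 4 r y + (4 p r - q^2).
h(y) = y^3 + 8*y^2 - 40*y - 369

Identify coefficients: p = -8, q = -7, r = 10.
Plug into h(y) = y^3 - p y^2 - 4 r y + (4 p r - q^2):
  h(y) = y^3 - (-8) y^2 - 4*(10) y + (4*(-8)*(10) - (-7)^2)
       = y^3 + (8) y^2 + (-40) y + (-369).
Simplifying: h(y) = y^3 + 8*y^2 - 40*y - 369.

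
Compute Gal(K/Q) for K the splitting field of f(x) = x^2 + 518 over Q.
Gal(K/Q) = Z/2Z (cyclic of order 2)

x^2 + 518 is irreducible over Q since -518 is not a rational square. The splitting field Q(sqrt(-518)) has degree 2 over Q, and its unique nontrivial automorphism is sqrt(-518) ↦ -sqrt(-518). Hence Gal(Q(sqrt(-518))/Q) = Z/2Z.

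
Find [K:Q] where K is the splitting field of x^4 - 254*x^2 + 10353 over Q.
[K:Q] = 4

f factors as (x^2 - 51)(x^2 - 203); the splitting field is K = Q(sqrt(51), sqrt(203)). Since 51, 203, and 10353 are all non-squares in Q, the three subfields Q(sqrt(51)), Q(sqrt(203)), Q(sqrt(10353)) are distinct degree-2 extensions, so [K:Q] = 4 (Klein four Galois group).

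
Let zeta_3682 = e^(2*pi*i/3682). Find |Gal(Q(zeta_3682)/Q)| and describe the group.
|Gal(Q(zeta_3682)/Q)| = phi(3682) = 1572; group ≅ (Z/3682Z)^* ≅ Z/6Z × Z/262Z

The n-th cyclotomic polynomial Φ_3682(x) is the minimal polynomial of zeta_3682 over Q and has degree phi(3682) = 1572. So Q(zeta_3682) is a degree-1572 Galois extension with Galois group (Z/3682Z)^*. By CRT, (Z/3682Z)^* ≅ (Z/2Z)^* × (Z/7Z)^* × (Z/263Z)^*. Each prime-power unit group is (Z/2Z)^* ≅ trivial group (order 1); (Z/7Z)^* ≅ Z/6Z; (Z/263Z)^* ≅ Z/262Z. Hence Gal(Q(zeta_3682)/Q) ≅ Z/6Z × Z/262Z.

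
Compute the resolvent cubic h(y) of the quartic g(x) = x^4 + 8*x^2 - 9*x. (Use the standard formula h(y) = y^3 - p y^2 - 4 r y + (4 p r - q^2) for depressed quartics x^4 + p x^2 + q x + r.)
h(y) = y^3 - 8*y^2 - 81

Identify coefficients: p = 8, q = -9, r = 0.
Plug into h(y) = y^3 - p y^2 - 4 r y + (4 p r - q^2):
  h(y) = y^3 - (8) y^2 - 4*(0) y + (4*(8)*(0) - (-9)^2)
       = y^3 + (-8) y^2 + (0) y + (-81).
Simplifying: h(y) = y^3 - 8*y^2 - 81.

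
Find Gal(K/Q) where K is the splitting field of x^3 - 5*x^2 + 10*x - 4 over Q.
Gal(K/Q) = S_3 (symmetric group of order 6)

Compute the discriminant of x^3 + (-5)*x^2 + (10)*x + (-4): Δ = -332. Since Δ is not a rational square, the Galois group is not contained in A_3; it must be the full S_3 (irreducibility of the cubic rules out anything smaller).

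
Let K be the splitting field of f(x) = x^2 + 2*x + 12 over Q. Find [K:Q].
[K:Q] = 2

The discriminant of x^2 + (2)*x + (12) is b^2 - 4c = 4 - (48) = -44. Since -44 is not a perfect square in Q, the polynomial is irreducible over Q. Its two roots generate a degree-2 extension, so [K:Q] = 2.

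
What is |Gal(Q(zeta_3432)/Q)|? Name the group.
|Gal(Q(zeta_3432)/Q)| = phi(3432) = 960; group ≅ (Z/3432Z)^* ≅ Z/2Z × Z/2Z × Z/2Z × Z/10Z × Z/12Z

The n-th cyclotomic polynomial Φ_3432(x) is the minimal polynomial of zeta_3432 over Q and has degree phi(3432) = 960. So Q(zeta_3432) is a degree-960 Galois extension with Galois group (Z/3432Z)^*. By CRT, (Z/3432Z)^* ≅ (Z/8Z)^* × (Z/3Z)^* × (Z/11Z)^* × (Z/13Z)^*. Each prime-power unit group is (Z/8Z)^* ≅ Z/2Z × Z/2Z; (Z/3Z)^* ≅ Z/2Z; (Z/11Z)^* ≅ Z/10Z; (Z/13Z)^* ≅ Z/12Z. Hence Gal(Q(zeta_3432)/Q) ≅ Z/2Z × Z/2Z × Z/2Z × Z/10Z × Z/12Z.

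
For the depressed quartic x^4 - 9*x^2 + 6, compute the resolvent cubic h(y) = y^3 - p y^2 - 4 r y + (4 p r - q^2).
h(y) = y^3 + 9*y^2 - 24*y - 216

Identify coefficients: p = -9, q = 0, r = 6.
Plug into h(y) = y^3 - p y^2 - 4 r y + (4 p r - q^2):
  h(y) = y^3 - (-9) y^2 - 4*(6) y + (4*(-9)*(6) - (0)^2)
       = y^3 + (9) y^2 + (-24) y + (-216).
Simplifying: h(y) = y^3 + 9*y^2 - 24*y - 216.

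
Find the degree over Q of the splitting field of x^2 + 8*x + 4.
[K:Q] = 2

The discriminant of x^2 + (8)*x + (4) is b^2 - 4c = 64 - (16) = 48. Since 48 is not a perfect square in Q, the polynomial is irreducible over Q. Its two roots generate a degree-2 extension, so [K:Q] = 2.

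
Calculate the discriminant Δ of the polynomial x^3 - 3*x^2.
Δ = 0

For x^3 + a x^2 + b x + c the discriminant is Δ = 18 a b c - 4 a^3 c + a^2 b^2 - 4 b^3 - 27 c^2.
Plug a = -3, b = 0, c = 0:
  18*(-3)*(0)*(0) - 4*(-3)^3*(0) + (-3)^2*(0)^2 - 4*(0)^3 - 27*(0)^2
  = 0 + (0) + 0 + (0) + (0)
  = 0.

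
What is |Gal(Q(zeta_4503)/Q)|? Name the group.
|Gal(Q(zeta_4503)/Q)| = phi(4503) = 2808; group ≅ (Z/4503Z)^* ≅ Z/2Z × Z/18Z × Z/78Z

The n-th cyclotomic polynomial Φ_4503(x) is the minimal polynomial of zeta_4503 over Q and has degree phi(4503) = 2808. So Q(zeta_4503) is a degree-2808 Galois extension with Galois group (Z/4503Z)^*. By CRT, (Z/4503Z)^* ≅ (Z/3Z)^* × (Z/19Z)^* × (Z/79Z)^*. Each prime-power unit group is (Z/3Z)^* ≅ Z/2Z; (Z/19Z)^* ≅ Z/18Z; (Z/79Z)^* ≅ Z/78Z. Hence Gal(Q(zeta_4503)/Q) ≅ Z/2Z × Z/18Z × Z/78Z.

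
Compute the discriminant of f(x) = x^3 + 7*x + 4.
Δ = -1804

For a depressed cubic x^3 + p x + q the discriminant is Δ = -4 p^3 - 27 q^2 = -4*(7)^3 - 27*(4)^2 = -1372 - 432 = -1804.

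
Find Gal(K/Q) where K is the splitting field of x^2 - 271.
Gal(K/Q) = Z/2Z (cyclic of order 2)

x^2 - 271 is irreducible over Q since 271 is not a rational square. The splitting field Q(sqrt(271)) has degree 2 over Q, and its unique nontrivial automorphism is sqrt(271) ↦ -sqrt(271). Hence Gal(Q(sqrt(271))/Q) = Z/2Z.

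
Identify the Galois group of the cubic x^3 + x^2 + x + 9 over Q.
Gal(K/Q) = S_3 (symmetric group of order 6)

Compute the discriminant of x^3 + (1)*x^2 + (1)*x + (9): Δ = -2064. Since Δ is not a rational square, the Galois group is not contained in A_3; it must be the full S_3 (irreducibility of the cubic rules out anything smaller).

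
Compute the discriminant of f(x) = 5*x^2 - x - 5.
Δ = 101

For a quadratic a x^2 + b x + c the discriminant is Δ = b^2 - 4ac = (-1)^2 - 4*(5)*(-5) = 1 - (-100) = 101.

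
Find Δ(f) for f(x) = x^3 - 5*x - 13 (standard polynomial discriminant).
Δ = -4063

For a depressed cubic x^3 + p x + q the discriminant is Δ = -4 p^3 - 27 q^2 = -4*(-5)^3 - 27*(-13)^2 = 500 - 4563 = -4063.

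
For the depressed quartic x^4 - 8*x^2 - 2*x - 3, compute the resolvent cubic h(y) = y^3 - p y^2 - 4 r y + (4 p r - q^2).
h(y) = y^3 + 8*y^2 + 12*y + 92

Identify coefficients: p = -8, q = -2, r = -3.
Plug into h(y) = y^3 - p y^2 - 4 r y + (4 p r - q^2):
  h(y) = y^3 - (-8) y^2 - 4*(-3) y + (4*(-8)*(-3) - (-2)^2)
       = y^3 + (8) y^2 + (12) y + (92).
Simplifying: h(y) = y^3 + 8*y^2 + 12*y + 92.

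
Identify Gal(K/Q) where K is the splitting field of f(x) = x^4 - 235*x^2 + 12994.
Gal(K/Q) = V_4 (Klein four-group, Z/2Z × Z/2Z)

f factors as (x^2 - 89)(x^2 - 146), so the splitting field is K = Q(sqrt(89), sqrt(146)). The elements 89, 146, 12994 are all non-squares in Q, so sqrt(89) and sqrt(146) generate independent quadratic extensions. Thus [K:Q] = 4 and Gal(K/Q) is generated by the two order-2 automorphisms sqrt(89) ↦ -sqrt(89) and sqrt(146) ↦ -sqrt(146), giving V_4.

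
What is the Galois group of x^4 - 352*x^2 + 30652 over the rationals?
Gal(K/Q) = V_4 (Klein four-group, Z/2Z × Z/2Z)

f factors as (x^2 - 194)(x^2 - 158), so the splitting field is K = Q(sqrt(194), sqrt(158)). The elements 194, 158, 30652 are all non-squares in Q, so sqrt(194) and sqrt(158) generate independent quadratic extensions. Thus [K:Q] = 4 and Gal(K/Q) is generated by the two order-2 automorphisms sqrt(194) ↦ -sqrt(194) and sqrt(158) ↦ -sqrt(158), giving V_4.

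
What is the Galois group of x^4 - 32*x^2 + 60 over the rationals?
Gal(K/Q) = V_4 (Klein four-group, Z/2Z × Z/2Z)

f factors as (x^2 - 30)(x^2 - 2), so the splitting field is K = Q(sqrt(30), sqrt(2)). The elements 30, 2, 60 are all non-squares in Q, so sqrt(30) and sqrt(2) generate independent quadratic extensions. Thus [K:Q] = 4 and Gal(K/Q) is generated by the two order-2 automorphisms sqrt(30) ↦ -sqrt(30) and sqrt(2) ↦ -sqrt(2), giving V_4.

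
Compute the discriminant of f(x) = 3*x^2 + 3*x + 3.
Δ = -27

For a quadratic a x^2 + b x + c the discriminant is Δ = b^2 - 4ac = (3)^2 - 4*(3)*(3) = 9 - (36) = -27.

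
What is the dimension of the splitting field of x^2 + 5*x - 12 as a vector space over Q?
[K:Q] = 2

The discriminant of x^2 + (5)*x + (-12) is b^2 - 4c = 25 - (-48) = 73. Since 73 is not a perfect square in Q, the polynomial is irreducible over Q. Its two roots generate a degree-2 extension, so [K:Q] = 2.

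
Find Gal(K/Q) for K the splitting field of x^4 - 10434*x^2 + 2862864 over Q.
Gal(K/Q) = Z/2Z (cyclic of order 2)

f factors as (x^2 - 10152)(x^2 - 282), so the splitting field is K = Q(sqrt(10152), sqrt(282)). The squarefree part of 10152 is 282 and the squarefree part of 282 is also 282, so sqrt(10152) and sqrt(282) are both rational multiples of sqrt(282). Hence Q(sqrt(10152)) = Q(sqrt(282)) = Q(sqrt(282)), and the splitting field collapses to a single degree-2 extension with Galois group Z/2Z.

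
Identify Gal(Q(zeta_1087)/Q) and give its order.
|Gal(Q(zeta_1087)/Q)| = phi(1087) = 1086; group ≅ (Z/1087Z)^* ≅ Z/1086Z

The n-th cyclotomic polynomial Φ_1087(x) is the minimal polynomial of zeta_1087 over Q and has degree phi(1087) = 1086. So Q(zeta_1087) is a degree-1086 Galois extension with Galois group (Z/1087Z)^*. (Z/1087Z)^* is cyclic since 1087 is an odd prime power (or 4). Hence Gal(Q(zeta_1087)/Q) ≅ Z/1086Z.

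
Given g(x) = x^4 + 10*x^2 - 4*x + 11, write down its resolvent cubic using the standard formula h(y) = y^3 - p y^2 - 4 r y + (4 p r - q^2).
h(y) = y^3 - 10*y^2 - 44*y + 424

Identify coefficients: p = 10, q = -4, r = 11.
Plug into h(y) = y^3 - p y^2 - 4 r y + (4 p r - q^2):
  h(y) = y^3 - (10) y^2 - 4*(11) y + (4*(10)*(11) - (-4)^2)
       = y^3 + (-10) y^2 + (-44) y + (424).
Simplifying: h(y) = y^3 - 10*y^2 - 44*y + 424.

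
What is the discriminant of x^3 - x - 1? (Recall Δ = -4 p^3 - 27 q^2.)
Δ = -23

For a depressed cubic x^3 + p x + q the discriminant is Δ = -4 p^3 - 27 q^2 = -4*(-1)^3 - 27*(-1)^2 = 4 - 27 = -23.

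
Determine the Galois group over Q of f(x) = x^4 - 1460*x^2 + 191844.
Gal(K/Q) = Z/2Z (cyclic of order 2)

f factors as (x^2 - 1314)(x^2 - 146), so the splitting field is K = Q(sqrt(1314), sqrt(146)). The squarefree part of 1314 is 146 and the squarefree part of 146 is also 146, so sqrt(1314) and sqrt(146) are both rational multiples of sqrt(146). Hence Q(sqrt(1314)) = Q(sqrt(146)) = Q(sqrt(146)), and the splitting field collapses to a single degree-2 extension with Galois group Z/2Z.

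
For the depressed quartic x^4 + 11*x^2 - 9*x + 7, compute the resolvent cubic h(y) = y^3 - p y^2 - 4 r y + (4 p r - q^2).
h(y) = y^3 - 11*y^2 - 28*y + 227

Identify coefficients: p = 11, q = -9, r = 7.
Plug into h(y) = y^3 - p y^2 - 4 r y + (4 p r - q^2):
  h(y) = y^3 - (11) y^2 - 4*(7) y + (4*(11)*(7) - (-9)^2)
       = y^3 + (-11) y^2 + (-28) y + (227).
Simplifying: h(y) = y^3 - 11*y^2 - 28*y + 227.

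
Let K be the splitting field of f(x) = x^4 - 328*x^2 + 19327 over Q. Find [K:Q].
[K:Q] = 4

f factors as (x^2 - 77)(x^2 - 251); the splitting field is K = Q(sqrt(77), sqrt(251)). Since 77, 251, and 19327 are all non-squares in Q, the three subfields Q(sqrt(77)), Q(sqrt(251)), Q(sqrt(19327)) are distinct degree-2 extensions, so [K:Q] = 4 (Klein four Galois group).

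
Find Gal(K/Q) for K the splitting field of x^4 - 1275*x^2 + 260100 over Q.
Gal(K/Q) = Z/2Z (cyclic of order 2)

f factors as (x^2 - 1020)(x^2 - 255), so the splitting field is K = Q(sqrt(1020), sqrt(255)). The squarefree part of 1020 is 255 and the squarefree part of 255 is also 255, so sqrt(1020) and sqrt(255) are both rational multiples of sqrt(255). Hence Q(sqrt(1020)) = Q(sqrt(255)) = Q(sqrt(255)), and the splitting field collapses to a single degree-2 extension with Galois group Z/2Z.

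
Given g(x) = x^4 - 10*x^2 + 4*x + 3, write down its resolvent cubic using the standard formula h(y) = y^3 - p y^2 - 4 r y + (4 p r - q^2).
h(y) = y^3 + 10*y^2 - 12*y - 136

Identify coefficients: p = -10, q = 4, r = 3.
Plug into h(y) = y^3 - p y^2 - 4 r y + (4 p r - q^2):
  h(y) = y^3 - (-10) y^2 - 4*(3) y + (4*(-10)*(3) - (4)^2)
       = y^3 + (10) y^2 + (-12) y + (-136).
Simplifying: h(y) = y^3 + 10*y^2 - 12*y - 136.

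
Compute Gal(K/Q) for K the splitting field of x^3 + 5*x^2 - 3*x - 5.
Gal(K/Q) = S_3 (symmetric group of order 6)

Compute the discriminant of x^3 + (5)*x^2 + (-3)*x + (-5): Δ = 3508. Since Δ is not a rational square, the Galois group is not contained in A_3; it must be the full S_3 (irreducibility of the cubic rules out anything smaller).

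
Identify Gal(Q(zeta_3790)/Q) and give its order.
|Gal(Q(zeta_3790)/Q)| = phi(3790) = 1512; group ≅ (Z/3790Z)^* ≅ Z/4Z × Z/378Z

The n-th cyclotomic polynomial Φ_3790(x) is the minimal polynomial of zeta_3790 over Q and has degree phi(3790) = 1512. So Q(zeta_3790) is a degree-1512 Galois extension with Galois group (Z/3790Z)^*. By CRT, (Z/3790Z)^* ≅ (Z/2Z)^* × (Z/5Z)^* × (Z/379Z)^*. Each prime-power unit group is (Z/2Z)^* ≅ trivial group (order 1); (Z/5Z)^* ≅ Z/4Z; (Z/379Z)^* ≅ Z/378Z. Hence Gal(Q(zeta_3790)/Q) ≅ Z/4Z × Z/378Z.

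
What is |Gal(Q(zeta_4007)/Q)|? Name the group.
|Gal(Q(zeta_4007)/Q)| = phi(4007) = 4006; group ≅ (Z/4007Z)^* ≅ Z/4006Z

The n-th cyclotomic polynomial Φ_4007(x) is the minimal polynomial of zeta_4007 over Q and has degree phi(4007) = 4006. So Q(zeta_4007) is a degree-4006 Galois extension with Galois group (Z/4007Z)^*. (Z/4007Z)^* is cyclic since 4007 is an odd prime power (or 4). Hence Gal(Q(zeta_4007)/Q) ≅ Z/4006Z.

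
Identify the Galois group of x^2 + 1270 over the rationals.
Gal(K/Q) = Z/2Z (cyclic of order 2)

x^2 + 1270 is irreducible over Q since -1270 is not a rational square. The splitting field Q(sqrt(-1270)) has degree 2 over Q, and its unique nontrivial automorphism is sqrt(-1270) ↦ -sqrt(-1270). Hence Gal(Q(sqrt(-1270))/Q) = Z/2Z.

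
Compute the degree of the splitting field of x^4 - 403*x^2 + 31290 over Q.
[K:Q] = 4

f factors as (x^2 - 298)(x^2 - 105); the splitting field is K = Q(sqrt(298), sqrt(105)). Since 298, 105, and 31290 are all non-squares in Q, the three subfields Q(sqrt(298)), Q(sqrt(105)), Q(sqrt(31290)) are distinct degree-2 extensions, so [K:Q] = 4 (Klein four Galois group).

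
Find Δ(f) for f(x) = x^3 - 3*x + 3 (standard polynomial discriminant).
Δ = -135

For a depressed cubic x^3 + p x + q the discriminant is Δ = -4 p^3 - 27 q^2 = -4*(-3)^3 - 27*(3)^2 = 108 - 243 = -135.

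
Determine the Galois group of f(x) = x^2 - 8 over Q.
Gal(K/Q) = Z/2Z (cyclic of order 2)

x^2 - 8 is irreducible over Q since 8 is not a rational square. The splitting field Q(sqrt(8)) has degree 2 over Q, and its unique nontrivial automorphism is sqrt(8) ↦ -sqrt(8). Hence Gal(Q(sqrt(8))/Q) = Z/2Z.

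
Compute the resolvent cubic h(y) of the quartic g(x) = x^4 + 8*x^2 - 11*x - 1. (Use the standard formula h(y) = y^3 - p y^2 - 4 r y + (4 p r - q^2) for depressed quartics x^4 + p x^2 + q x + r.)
h(y) = y^3 - 8*y^2 + 4*y - 153

Identify coefficients: p = 8, q = -11, r = -1.
Plug into h(y) = y^3 - p y^2 - 4 r y + (4 p r - q^2):
  h(y) = y^3 - (8) y^2 - 4*(-1) y + (4*(8)*(-1) - (-11)^2)
       = y^3 + (-8) y^2 + (4) y + (-153).
Simplifying: h(y) = y^3 - 8*y^2 + 4*y - 153.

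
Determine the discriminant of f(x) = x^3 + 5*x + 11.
Δ = -3767

For a depressed cubic x^3 + p x + q the discriminant is Δ = -4 p^3 - 27 q^2 = -4*(5)^3 - 27*(11)^2 = -500 - 3267 = -3767.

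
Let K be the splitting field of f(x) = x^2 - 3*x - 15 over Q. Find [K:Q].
[K:Q] = 2

The discriminant of x^2 + (-3)*x + (-15) is b^2 - 4c = 9 - (-60) = 69. Since 69 is not a perfect square in Q, the polynomial is irreducible over Q. Its two roots generate a degree-2 extension, so [K:Q] = 2.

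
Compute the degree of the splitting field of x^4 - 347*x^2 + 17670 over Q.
[K:Q] = 4

f factors as (x^2 - 62)(x^2 - 285); the splitting field is K = Q(sqrt(62), sqrt(285)). Since 62, 285, and 17670 are all non-squares in Q, the three subfields Q(sqrt(62)), Q(sqrt(285)), Q(sqrt(17670)) are distinct degree-2 extensions, so [K:Q] = 4 (Klein four Galois group).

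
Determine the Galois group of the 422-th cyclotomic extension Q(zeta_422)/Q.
|Gal(Q(zeta_422)/Q)| = phi(422) = 210; group ≅ (Z/422Z)^* ≅ Z/210Z

The n-th cyclotomic polynomial Φ_422(x) is the minimal polynomial of zeta_422 over Q and has degree phi(422) = 210. So Q(zeta_422) is a degree-210 Galois extension with Galois group (Z/422Z)^*. By CRT, (Z/422Z)^* ≅ (Z/2Z)^* × (Z/211Z)^*. Each prime-power unit group is (Z/2Z)^* ≅ trivial group (order 1); (Z/211Z)^* ≅ Z/210Z. Hence Gal(Q(zeta_422)/Q) ≅ Z/210Z.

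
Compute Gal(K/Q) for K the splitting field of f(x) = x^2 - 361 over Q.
Gal(K/Q) = trivial group (order 1)

x^2 - 361 factors as (x - 19)(x + 19) over Q, so its splitting field is Q itself and the Galois group is trivial.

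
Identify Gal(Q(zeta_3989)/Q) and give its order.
|Gal(Q(zeta_3989)/Q)| = phi(3989) = 3988; group ≅ (Z/3989Z)^* ≅ Z/3988Z

The n-th cyclotomic polynomial Φ_3989(x) is the minimal polynomial of zeta_3989 over Q and has degree phi(3989) = 3988. So Q(zeta_3989) is a degree-3988 Galois extension with Galois group (Z/3989Z)^*. (Z/3989Z)^* is cyclic since 3989 is an odd prime power (or 4). Hence Gal(Q(zeta_3989)/Q) ≅ Z/3988Z.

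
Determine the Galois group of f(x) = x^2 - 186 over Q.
Gal(K/Q) = Z/2Z (cyclic of order 2)

x^2 - 186 is irreducible over Q since 186 is not a rational square. The splitting field Q(sqrt(186)) has degree 2 over Q, and its unique nontrivial automorphism is sqrt(186) ↦ -sqrt(186). Hence Gal(Q(sqrt(186))/Q) = Z/2Z.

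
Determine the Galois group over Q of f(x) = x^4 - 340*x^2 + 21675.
Gal(K/Q) = V_4 (Klein four-group, Z/2Z × Z/2Z)

f factors as (x^2 - 255)(x^2 - 85), so the splitting field is K = Q(sqrt(255), sqrt(85)). The elements 255, 85, 21675 are all non-squares in Q, so sqrt(255) and sqrt(85) generate independent quadratic extensions. Thus [K:Q] = 4 and Gal(K/Q) is generated by the two order-2 automorphisms sqrt(255) ↦ -sqrt(255) and sqrt(85) ↦ -sqrt(85), giving V_4.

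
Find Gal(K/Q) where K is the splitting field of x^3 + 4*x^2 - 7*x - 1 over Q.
Gal(K/Q) = S_3 (symmetric group of order 6)

Compute the discriminant of x^3 + (4)*x^2 + (-7)*x + (-1): Δ = 2889. Since Δ is not a rational square, the Galois group is not contained in A_3; it must be the full S_3 (irreducibility of the cubic rules out anything smaller).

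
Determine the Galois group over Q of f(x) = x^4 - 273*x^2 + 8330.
Gal(K/Q) = V_4 (Klein four-group, Z/2Z × Z/2Z)

f factors as (x^2 - 238)(x^2 - 35), so the splitting field is K = Q(sqrt(238), sqrt(35)). The elements 238, 35, 8330 are all non-squares in Q, so sqrt(238) and sqrt(35) generate independent quadratic extensions. Thus [K:Q] = 4 and Gal(K/Q) is generated by the two order-2 automorphisms sqrt(238) ↦ -sqrt(238) and sqrt(35) ↦ -sqrt(35), giving V_4.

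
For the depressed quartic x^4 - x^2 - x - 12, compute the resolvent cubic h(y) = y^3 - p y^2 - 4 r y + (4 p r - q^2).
h(y) = y^3 + y^2 + 48*y + 47

Identify coefficients: p = -1, q = -1, r = -12.
Plug into h(y) = y^3 - p y^2 - 4 r y + (4 p r - q^2):
  h(y) = y^3 - (-1) y^2 - 4*(-12) y + (4*(-1)*(-12) - (-1)^2)
       = y^3 + (1) y^2 + (48) y + (47).
Simplifying: h(y) = y^3 + y^2 + 48*y + 47.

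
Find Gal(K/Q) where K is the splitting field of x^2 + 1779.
Gal(K/Q) = Z/2Z (cyclic of order 2)

x^2 + 1779 is irreducible over Q since -1779 is not a rational square. The splitting field Q(sqrt(-1779)) has degree 2 over Q, and its unique nontrivial automorphism is sqrt(-1779) ↦ -sqrt(-1779). Hence Gal(Q(sqrt(-1779))/Q) = Z/2Z.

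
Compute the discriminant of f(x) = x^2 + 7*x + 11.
Δ = 5

For a quadratic a x^2 + b x + c the discriminant is Δ = b^2 - 4ac = (7)^2 - 4*(1)*(11) = 49 - (44) = 5.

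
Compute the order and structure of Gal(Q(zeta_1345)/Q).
|Gal(Q(zeta_1345)/Q)| = phi(1345) = 1072; group ≅ (Z/1345Z)^* ≅ Z/4Z × Z/268Z

The n-th cyclotomic polynomial Φ_1345(x) is the minimal polynomial of zeta_1345 over Q and has degree phi(1345) = 1072. So Q(zeta_1345) is a degree-1072 Galois extension with Galois group (Z/1345Z)^*. By CRT, (Z/1345Z)^* ≅ (Z/5Z)^* × (Z/269Z)^*. Each prime-power unit group is (Z/5Z)^* ≅ Z/4Z; (Z/269Z)^* ≅ Z/268Z. Hence Gal(Q(zeta_1345)/Q) ≅ Z/4Z × Z/268Z.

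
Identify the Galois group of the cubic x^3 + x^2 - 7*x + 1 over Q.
Gal(K/Q) = S_3 (symmetric group of order 6)

Compute the discriminant of x^3 + (1)*x^2 + (-7)*x + (1): Δ = 1264. Since Δ is not a rational square, the Galois group is not contained in A_3; it must be the full S_3 (irreducibility of the cubic rules out anything smaller).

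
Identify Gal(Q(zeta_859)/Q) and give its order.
|Gal(Q(zeta_859)/Q)| = phi(859) = 858; group ≅ (Z/859Z)^* ≅ Z/858Z

The n-th cyclotomic polynomial Φ_859(x) is the minimal polynomial of zeta_859 over Q and has degree phi(859) = 858. So Q(zeta_859) is a degree-858 Galois extension with Galois group (Z/859Z)^*. (Z/859Z)^* is cyclic since 859 is an odd prime power (or 4). Hence Gal(Q(zeta_859)/Q) ≅ Z/858Z.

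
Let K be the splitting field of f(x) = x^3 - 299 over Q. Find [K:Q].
[K:Q] = 6

x^3 - 299 has one real root r = 299^(1/3) and two complex roots r*zeta_3, r*zeta_3^2 where zeta_3 = e^(2*pi*i/3). The splitting field is Q(r, zeta_3). [Q(r):Q] = 3 and [Q(zeta_3):Q] = 2 with gcd = 1, so [Q(r, zeta_3):Q] = 3 * 2 = 6.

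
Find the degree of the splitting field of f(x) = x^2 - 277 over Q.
[K:Q] = 2

The polynomial x^2 - 277 is irreducible over Q since 277 is not a perfect square. Its splitting field is Q(sqrt(277)), which has degree 2 over Q.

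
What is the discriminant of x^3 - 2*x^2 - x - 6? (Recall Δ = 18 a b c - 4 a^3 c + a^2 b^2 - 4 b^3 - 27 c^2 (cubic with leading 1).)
Δ = -1372

For x^3 + a x^2 + b x + c the discriminant is Δ = 18 a b c - 4 a^3 c + a^2 b^2 - 4 b^3 - 27 c^2.
Plug a = -2, b = -1, c = -6:
  18*(-2)*(-1)*(-6) - 4*(-2)^3*(-6) + (-2)^2*(-1)^2 - 4*(-1)^3 - 27*(-6)^2
  = -216 + (-192) + 4 + (4) + (-972)
  = -1372.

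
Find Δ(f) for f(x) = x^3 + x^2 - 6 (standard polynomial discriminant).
Δ = -948

For x^3 + a x^2 + b x + c the discriminant is Δ = 18 a b c - 4 a^3 c + a^2 b^2 - 4 b^3 - 27 c^2.
Plug a = 1, b = 0, c = -6:
  18*(1)*(0)*(-6) - 4*(1)^3*(-6) + (1)^2*(0)^2 - 4*(0)^3 - 27*(-6)^2
  = 0 + (24) + 0 + (0) + (-972)
  = -948.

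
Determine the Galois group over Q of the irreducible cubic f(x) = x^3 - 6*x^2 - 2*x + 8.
Gal(K/Q) = S_3 (symmetric group of order 6)

Compute the discriminant of x^3 + (-6)*x^2 + (-2)*x + (8): Δ = 7088. Since Δ is not a rational square, the Galois group is not contained in A_3; it must be the full S_3 (irreducibility of the cubic rules out anything smaller).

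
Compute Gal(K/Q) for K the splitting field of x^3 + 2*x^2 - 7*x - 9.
Gal(K/Q) = S_3 (symmetric group of order 6)

Compute the discriminant of x^3 + (2)*x^2 + (-7)*x + (-9): Δ = 1937. Since Δ is not a rational square, the Galois group is not contained in A_3; it must be the full S_3 (irreducibility of the cubic rules out anything smaller).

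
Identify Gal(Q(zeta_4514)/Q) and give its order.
|Gal(Q(zeta_4514)/Q)| = phi(4514) = 2160; group ≅ (Z/4514Z)^* ≅ Z/36Z × Z/60Z

The n-th cyclotomic polynomial Φ_4514(x) is the minimal polynomial of zeta_4514 over Q and has degree phi(4514) = 2160. So Q(zeta_4514) is a degree-2160 Galois extension with Galois group (Z/4514Z)^*. By CRT, (Z/4514Z)^* ≅ (Z/2Z)^* × (Z/37Z)^* × (Z/61Z)^*. Each prime-power unit group is (Z/2Z)^* ≅ trivial group (order 1); (Z/37Z)^* ≅ Z/36Z; (Z/61Z)^* ≅ Z/60Z. Hence Gal(Q(zeta_4514)/Q) ≅ Z/36Z × Z/60Z.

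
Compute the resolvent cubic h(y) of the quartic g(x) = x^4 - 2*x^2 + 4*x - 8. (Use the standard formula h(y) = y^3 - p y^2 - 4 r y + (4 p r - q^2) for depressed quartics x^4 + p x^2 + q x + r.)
h(y) = y^3 + 2*y^2 + 32*y + 48

Identify coefficients: p = -2, q = 4, r = -8.
Plug into h(y) = y^3 - p y^2 - 4 r y + (4 p r - q^2):
  h(y) = y^3 - (-2) y^2 - 4*(-8) y + (4*(-2)*(-8) - (4)^2)
       = y^3 + (2) y^2 + (32) y + (48).
Simplifying: h(y) = y^3 + 2*y^2 + 32*y + 48.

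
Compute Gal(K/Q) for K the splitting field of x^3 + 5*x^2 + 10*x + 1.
Gal(K/Q) = S_3 (symmetric group of order 6)

Compute the discriminant of x^3 + (5)*x^2 + (10)*x + (1): Δ = -1127. Since Δ is not a rational square, the Galois group is not contained in A_3; it must be the full S_3 (irreducibility of the cubic rules out anything smaller).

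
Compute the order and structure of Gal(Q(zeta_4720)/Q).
|Gal(Q(zeta_4720)/Q)| = phi(4720) = 1856; group ≅ (Z/4720Z)^* ≅ Z/2Z × Z/4Z × Z/4Z × Z/58Z

The n-th cyclotomic polynomial Φ_4720(x) is the minimal polynomial of zeta_4720 over Q and has degree phi(4720) = 1856. So Q(zeta_4720) is a degree-1856 Galois extension with Galois group (Z/4720Z)^*. By CRT, (Z/4720Z)^* ≅ (Z/16Z)^* × (Z/5Z)^* × (Z/59Z)^*. Each prime-power unit group is (Z/16Z)^* ≅ Z/2Z × Z/4Z; (Z/5Z)^* ≅ Z/4Z; (Z/59Z)^* ≅ Z/58Z. Hence Gal(Q(zeta_4720)/Q) ≅ Z/2Z × Z/4Z × Z/4Z × Z/58Z.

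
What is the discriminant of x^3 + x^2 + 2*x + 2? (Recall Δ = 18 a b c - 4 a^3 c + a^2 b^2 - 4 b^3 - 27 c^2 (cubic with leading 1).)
Δ = -72

For x^3 + a x^2 + b x + c the discriminant is Δ = 18 a b c - 4 a^3 c + a^2 b^2 - 4 b^3 - 27 c^2.
Plug a = 1, b = 2, c = 2:
  18*(1)*(2)*(2) - 4*(1)^3*(2) + (1)^2*(2)^2 - 4*(2)^3 - 27*(2)^2
  = 72 + (-8) + 4 + (-32) + (-108)
  = -72.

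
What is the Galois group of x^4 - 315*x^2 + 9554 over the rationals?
Gal(K/Q) = V_4 (Klein four-group, Z/2Z × Z/2Z)

f factors as (x^2 - 34)(x^2 - 281), so the splitting field is K = Q(sqrt(34), sqrt(281)). The elements 34, 281, 9554 are all non-squares in Q, so sqrt(34) and sqrt(281) generate independent quadratic extensions. Thus [K:Q] = 4 and Gal(K/Q) is generated by the two order-2 automorphisms sqrt(34) ↦ -sqrt(34) and sqrt(281) ↦ -sqrt(281), giving V_4.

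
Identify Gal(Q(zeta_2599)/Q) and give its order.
|Gal(Q(zeta_2599)/Q)| = phi(2599) = 2464; group ≅ (Z/2599Z)^* ≅ Z/22Z × Z/112Z

The n-th cyclotomic polynomial Φ_2599(x) is the minimal polynomial of zeta_2599 over Q and has degree phi(2599) = 2464. So Q(zeta_2599) is a degree-2464 Galois extension with Galois group (Z/2599Z)^*. By CRT, (Z/2599Z)^* ≅ (Z/23Z)^* × (Z/113Z)^*. Each prime-power unit group is (Z/23Z)^* ≅ Z/22Z; (Z/113Z)^* ≅ Z/112Z. Hence Gal(Q(zeta_2599)/Q) ≅ Z/22Z × Z/112Z.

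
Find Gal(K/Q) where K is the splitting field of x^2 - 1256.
Gal(K/Q) = Z/2Z (cyclic of order 2)

x^2 - 1256 is irreducible over Q since 1256 is not a rational square. The splitting field Q(sqrt(1256)) has degree 2 over Q, and its unique nontrivial automorphism is sqrt(1256) ↦ -sqrt(1256). Hence Gal(Q(sqrt(1256))/Q) = Z/2Z.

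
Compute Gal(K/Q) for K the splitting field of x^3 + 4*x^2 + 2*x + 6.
Gal(K/Q) = S_3 (symmetric group of order 6)

Compute the discriminant of x^3 + (4)*x^2 + (2)*x + (6): Δ = -1612. Since Δ is not a rational square, the Galois group is not contained in A_3; it must be the full S_3 (irreducibility of the cubic rules out anything smaller).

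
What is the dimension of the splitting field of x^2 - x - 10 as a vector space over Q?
[K:Q] = 2

The discriminant of x^2 + (-1)*x + (-10) is b^2 - 4c = 1 - (-40) = 41. Since 41 is not a perfect square in Q, the polynomial is irreducible over Q. Its two roots generate a degree-2 extension, so [K:Q] = 2.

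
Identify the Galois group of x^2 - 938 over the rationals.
Gal(K/Q) = Z/2Z (cyclic of order 2)

x^2 - 938 is irreducible over Q since 938 is not a rational square. The splitting field Q(sqrt(938)) has degree 2 over Q, and its unique nontrivial automorphism is sqrt(938) ↦ -sqrt(938). Hence Gal(Q(sqrt(938))/Q) = Z/2Z.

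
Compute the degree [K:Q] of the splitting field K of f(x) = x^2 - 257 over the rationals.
[K:Q] = 2

The polynomial x^2 - 257 is irreducible over Q since 257 is not a perfect square. Its splitting field is Q(sqrt(257)), which has degree 2 over Q.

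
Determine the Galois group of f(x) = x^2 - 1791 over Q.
Gal(K/Q) = Z/2Z (cyclic of order 2)

x^2 - 1791 is irreducible over Q since 1791 is not a rational square. The splitting field Q(sqrt(1791)) has degree 2 over Q, and its unique nontrivial automorphism is sqrt(1791) ↦ -sqrt(1791). Hence Gal(Q(sqrt(1791))/Q) = Z/2Z.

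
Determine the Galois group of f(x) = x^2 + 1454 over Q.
Gal(K/Q) = Z/2Z (cyclic of order 2)

x^2 + 1454 is irreducible over Q since -1454 is not a rational square. The splitting field Q(sqrt(-1454)) has degree 2 over Q, and its unique nontrivial automorphism is sqrt(-1454) ↦ -sqrt(-1454). Hence Gal(Q(sqrt(-1454))/Q) = Z/2Z.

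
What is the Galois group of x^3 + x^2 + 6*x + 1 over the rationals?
Gal(K/Q) = S_3 (symmetric group of order 6)

Compute the discriminant of x^3 + (1)*x^2 + (6)*x + (1): Δ = -751. Since Δ is not a rational square, the Galois group is not contained in A_3; it must be the full S_3 (irreducibility of the cubic rules out anything smaller).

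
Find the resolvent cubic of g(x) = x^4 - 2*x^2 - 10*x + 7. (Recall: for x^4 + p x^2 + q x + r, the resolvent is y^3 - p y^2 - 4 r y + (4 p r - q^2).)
h(y) = y^3 + 2*y^2 - 28*y - 156

Identify coefficients: p = -2, q = -10, r = 7.
Plug into h(y) = y^3 - p y^2 - 4 r y + (4 p r - q^2):
  h(y) = y^3 - (-2) y^2 - 4*(7) y + (4*(-2)*(7) - (-10)^2)
       = y^3 + (2) y^2 + (-28) y + (-156).
Simplifying: h(y) = y^3 + 2*y^2 - 28*y - 156.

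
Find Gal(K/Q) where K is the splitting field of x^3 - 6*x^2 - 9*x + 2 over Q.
Gal(K/Q) = S_3 (symmetric group of order 6)

Compute the discriminant of x^3 + (-6)*x^2 + (-9)*x + (2): Δ = 9396. Since Δ is not a rational square, the Galois group is not contained in A_3; it must be the full S_3 (irreducibility of the cubic rules out anything smaller).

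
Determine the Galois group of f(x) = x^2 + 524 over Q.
Gal(K/Q) = Z/2Z (cyclic of order 2)

x^2 + 524 is irreducible over Q since -524 is not a rational square. The splitting field Q(sqrt(-524)) has degree 2 over Q, and its unique nontrivial automorphism is sqrt(-524) ↦ -sqrt(-524). Hence Gal(Q(sqrt(-524))/Q) = Z/2Z.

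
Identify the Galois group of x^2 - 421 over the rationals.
Gal(K/Q) = Z/2Z (cyclic of order 2)

x^2 - 421 is irreducible over Q since 421 is not a rational square. The splitting field Q(sqrt(421)) has degree 2 over Q, and its unique nontrivial automorphism is sqrt(421) ↦ -sqrt(421). Hence Gal(Q(sqrt(421))/Q) = Z/2Z.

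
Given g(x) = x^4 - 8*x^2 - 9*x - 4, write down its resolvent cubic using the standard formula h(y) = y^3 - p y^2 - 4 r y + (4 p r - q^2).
h(y) = y^3 + 8*y^2 + 16*y + 47

Identify coefficients: p = -8, q = -9, r = -4.
Plug into h(y) = y^3 - p y^2 - 4 r y + (4 p r - q^2):
  h(y) = y^3 - (-8) y^2 - 4*(-4) y + (4*(-8)*(-4) - (-9)^2)
       = y^3 + (8) y^2 + (16) y + (47).
Simplifying: h(y) = y^3 + 8*y^2 + 16*y + 47.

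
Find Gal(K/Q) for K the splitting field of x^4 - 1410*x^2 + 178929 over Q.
Gal(K/Q) = Z/2Z (cyclic of order 2)

f factors as (x^2 - 141)(x^2 - 1269), so the splitting field is K = Q(sqrt(141), sqrt(1269)). The squarefree part of 141 is 141 and the squarefree part of 1269 is also 141, so sqrt(141) and sqrt(1269) are both rational multiples of sqrt(141). Hence Q(sqrt(141)) = Q(sqrt(1269)) = Q(sqrt(141)), and the splitting field collapses to a single degree-2 extension with Galois group Z/2Z.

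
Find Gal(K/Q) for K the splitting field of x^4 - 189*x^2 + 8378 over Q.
Gal(K/Q) = V_4 (Klein four-group, Z/2Z × Z/2Z)

f factors as (x^2 - 71)(x^2 - 118), so the splitting field is K = Q(sqrt(71), sqrt(118)). The elements 71, 118, 8378 are all non-squares in Q, so sqrt(71) and sqrt(118) generate independent quadratic extensions. Thus [K:Q] = 4 and Gal(K/Q) is generated by the two order-2 automorphisms sqrt(71) ↦ -sqrt(71) and sqrt(118) ↦ -sqrt(118), giving V_4.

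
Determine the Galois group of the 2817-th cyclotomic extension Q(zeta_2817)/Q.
|Gal(Q(zeta_2817)/Q)| = phi(2817) = 1872; group ≅ (Z/2817Z)^* ≅ Z/6Z × Z/312Z

The n-th cyclotomic polynomial Φ_2817(x) is the minimal polynomial of zeta_2817 over Q and has degree phi(2817) = 1872. So Q(zeta_2817) is a degree-1872 Galois extension with Galois group (Z/2817Z)^*. By CRT, (Z/2817Z)^* ≅ (Z/9Z)^* × (Z/313Z)^*. Each prime-power unit group is (Z/9Z)^* ≅ Z/6Z; (Z/313Z)^* ≅ Z/312Z. Hence Gal(Q(zeta_2817)/Q) ≅ Z/6Z × Z/312Z.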